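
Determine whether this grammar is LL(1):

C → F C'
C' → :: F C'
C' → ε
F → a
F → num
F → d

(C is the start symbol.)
Yes, the grammar is LL(1).

Relevant sets:
  FOLLOW(C') = { $ }

For C':
  PREDICT(C' → :: F C') = { '::' }
  PREDICT(C' → ε) = { $ }
For F:
  PREDICT(F → a) = { 'a' }
  PREDICT(F → num) = { 'num' }
  PREDICT(F → d) = { 'd' }
C has a single production, so nothing to check there.

All predict sets are disjoint. The grammar IS LL(1).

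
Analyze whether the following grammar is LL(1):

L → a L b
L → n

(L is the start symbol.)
Yes, the grammar is LL(1).

A grammar is LL(1) if for each non-terminal N with multiple productions, the predict sets of those productions are pairwise disjoint, where PREDICT(N → α) = (FIRST(α) \ {ε}) ∪ (FOLLOW(N) if α ⇒* ε).

For L:
  PREDICT(L → a L b) = { 'a' }
  PREDICT(L → n) = { 'n' }

All predict sets are disjoint. The grammar IS LL(1).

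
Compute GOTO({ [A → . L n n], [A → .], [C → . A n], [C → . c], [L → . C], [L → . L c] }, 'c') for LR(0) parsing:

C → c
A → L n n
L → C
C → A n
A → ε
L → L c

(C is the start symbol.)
GOTO(I, 'c') = CLOSURE({ [A → αX.β] : [A → α.Xβ] ∈ I, X = 'c' })

Items with dot before 'c', with the dot advanced:
  [C → . c] → [C → c .]
Closure adds nothing (no advanced item has the dot before a non-terminal).

GOTO = { [C → c .] }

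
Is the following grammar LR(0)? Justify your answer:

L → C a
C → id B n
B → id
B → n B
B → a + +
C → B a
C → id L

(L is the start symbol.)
Augment with L' → L and build the canonical LR(0) collection (I0 = CLOSURE({[L' → . L]}), then GOTO on every symbol after a dot until no new states appear). It has 16 states:
  I0: { [B → . a + +], [B → . id], [B → . n B], [C → . B a], [C → . id B n], [C → . id L], [L → . C a], [L' → . L] }  — shift
  I1: { [C → B . a] }  — shift
  I2: { [L → C . a] }  — shift
  I3: { [L' → L .] }  — accept
  I4: { [B → a . + +] }  — shift
  I5: { [B → . a + +], [B → . id], [B → . n B], [B → id .], [C → . B a], [C → . id B n], [C → . id L], [C → id . B n], [C → id . L], [L → . C a] }  — shift, reduce
  I6: { [B → . a + +], [B → . id], [B → . n B], [B → n . B] }  — shift
  I7: { [B → n B .] }  — reduce
  I8: { [B → id .] }  — reduce
  I9: { [C → B . a], [C → id B . n] }  — shift
  I10: { [C → id L .] }  — reduce
  I11: { [C → B a .] }  — reduce
  I12: { [C → id B n .] }  — reduce
  I13: { [B → a + . +] }  — shift
  I14: { [B → a + + .] }  — reduce
  I15: { [L → C a .] }  — reduce

Conflict in state I5:
  Shift-reduce conflict between [B → id .] and [B → . a + +]
So the grammar is NOT LR(0).

Answer: No. Shift-reduce conflict between [B → id .] and [B → . a + +]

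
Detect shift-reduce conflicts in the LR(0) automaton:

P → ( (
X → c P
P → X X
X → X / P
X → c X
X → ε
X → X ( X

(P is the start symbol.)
A shift-reduce conflict occurs when an LR(0) state has both:
  - a complete (reduce) item [A → α .] (dot at the end), and
  - a shift item [B → β . c γ] (dot before a terminal).

Augment with P' → P and build the canonical LR(0) collection (I0 = CLOSURE({[P' → . P]}), then GOTO on every symbol after a dot until no new states appear). It has 13 states:
  I0: { [P → . ( (], [P → . X X], [P' → . P], [X → . X ( X], [X → . X / P], [X → . c P], [X → . c X], [X → .] }  — shift, reduce
  I1: { [P → ( . (] }  — shift
  I2: { [P' → P .] }  — accept
  I3: { [P → X . X], [X → . X ( X], [X → . X / P], [X → . c P], [X → . c X], [X → .], [X → X . ( X], [X → X . / P] }  — shift, reduce
  I4: { [P → . ( (], [P → . X X], [X → . X ( X], [X → . X / P], [X → . c P], [X → . c X], [X → .], [X → c . P], [X → c . X] }  — shift, reduce
  I5: { [X → c P .] }  — reduce
  I6: { [P → X . X], [X → . X ( X], [X → . X / P], [X → . c P], [X → . c X], [X → .], [X → X . ( X], [X → X . / P], [X → c X .] }  — shift, 2 reduces
  I7: { [X → . X ( X], [X → . X / P], [X → . c P], [X → . c X], [X → .], [X → X ( . X] }  — shift, reduce
  I8: { [P → . ( (], [P → . X X], [X → . X ( X], [X → . X / P], [X → . c P], [X → . c X], [X → .], [X → X / . P] }  — shift, reduce
  I9: { [P → X X .], [X → X . ( X], [X → X . / P] }  — shift, reduce
  I10: { [X → X / P .] }  — reduce
  I11: { [X → X ( X .], [X → X . ( X], [X → X . / P] }  — shift, reduce
  I12: { [P → ( ( .] }  — reduce

I0 contains reduce item [X → .] and shift items [P → . ( (], [X → . c P], [X → . c X] — shift-reduce conflict.
I3 contains reduce item [X → .] and shift items [X → X . ( X], [X → X . / P], [X → . c P], [X → . c X] — shift-reduce conflict.
I4 contains reduce item [X → .] and shift items [P → . ( (], [X → . c P], [X → . c X] — shift-reduce conflict.
I6 contains reduce items [X → .], [X → c X .] and shift items [X → X . ( X], [X → X . / P], [X → . c P], [X → . c X] — shift-reduce conflict.
I7 contains reduce item [X → .] and shift items [X → . c P], [X → . c X] — shift-reduce conflict.
I8 contains reduce item [X → .] and shift items [P → . ( (], [X → . c P], [X → . c X] — shift-reduce conflict.
I9 contains reduce item [P → X X .] and shift items [X → X . ( X], [X → X . / P] — shift-reduce conflict.
I11 contains reduce item [X → X ( X .] and shift items [X → X . ( X], [X → X . / P] — shift-reduce conflict.

Answer: Yes — I0: [X → .] vs [P → . ( (]; I3: [X → .] vs [X → X . ( X]; I4: [X → .] vs [P → . ( (]; I6: [X → .] vs [X → X . ( X]; I7: [X → .] vs [X → . c P]; I8: [X → .] vs [P → . ( (]; I9: [P → X X .] vs [X → X . ( X]; I11: [X → X ( X .] vs [X → X . ( X]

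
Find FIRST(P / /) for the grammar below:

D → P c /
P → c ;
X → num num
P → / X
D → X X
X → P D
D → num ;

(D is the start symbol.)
{ '/', 'c' }

FIRST sets of the non-terminals involved (from the grammar, by fixed-point iteration):
  FIRST(P) = { '/', 'c' }

To compute FIRST(P / /), process the symbols left to right:
Symbol P is a non-terminal. Add FIRST(P) \ {ε} = { '/', 'c' }
P is not nullable (ε ∉ FIRST(P)), so stop here.
FIRST(P / /) = { '/', 'c' }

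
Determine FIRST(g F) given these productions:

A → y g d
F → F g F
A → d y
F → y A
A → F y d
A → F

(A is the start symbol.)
{ 'g' }

To compute FIRST(g F), process the symbols left to right:
Symbol g is a terminal. Add 'g' and stop.
FIRST(g F) = { 'g' }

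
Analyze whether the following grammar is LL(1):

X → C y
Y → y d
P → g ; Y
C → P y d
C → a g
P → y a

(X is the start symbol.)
Yes, the grammar is LL(1).

A grammar is LL(1) if for each non-terminal N with multiple productions, the predict sets of those productions are pairwise disjoint, where PREDICT(N → α) = (FIRST(α) \ {ε}) ∪ (FOLLOW(N) if α ⇒* ε).

Relevant sets:
  FIRST(P) = { 'g', 'y' }

For P:
  PREDICT(P → g ';' Y) = { 'g' }
  PREDICT(P → y a) = { 'y' }
For C:
  PREDICT(C → P y d) = { 'g', 'y' }
  PREDICT(C → a g) = { 'a' }
X, Y have a single production, so nothing to check there.

All predict sets are disjoint. The grammar IS LL(1).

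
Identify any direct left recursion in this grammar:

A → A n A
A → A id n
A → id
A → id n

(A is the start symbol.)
Yes, A is left-recursive

Direct left recursion occurs when N → N α for some non-terminal N (the right-hand side begins with the left-hand side itself).

A → A n A: LEFT RECURSIVE (starts with A)
A → A id n: LEFT RECURSIVE (starts with A)
A → id: starts with id
A → id n: starts with id

The grammar has direct left recursion on: A.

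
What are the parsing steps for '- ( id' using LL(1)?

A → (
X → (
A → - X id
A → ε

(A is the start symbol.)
LL(1) parsing maintains a stack (initially the start symbol over $) and the input. At each step: if the stack top is a terminal, match it against the current input token; if it is a non-terminal N, replace it with the RHS of M[N, lookahead] (the unique production whose predict set contains the lookahead).

Stack is shown with the top on the left.

Stack     Input     Action
--------------------------
A $       - ( id $  output A → - X id
- X id $  - ( id $  match '-'
X id $    ( id $    output X → (
( id $    ( id $    match '('
id $      id $      match 'id'
$         $         accept

The string is accepted.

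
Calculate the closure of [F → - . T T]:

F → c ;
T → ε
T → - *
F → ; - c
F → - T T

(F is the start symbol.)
Start with: [F → - . T T]
  [F → - . T T] has the dot before T: add [T → .], [T → . - *]
No further items can be added.

CLOSURE = { [F → - . T T], [T → . - *], [T → .] }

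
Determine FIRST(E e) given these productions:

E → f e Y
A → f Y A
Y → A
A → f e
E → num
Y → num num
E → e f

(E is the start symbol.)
{ 'e', 'f', 'num' }

FIRST sets of the non-terminals involved (from the grammar, by fixed-point iteration):
  FIRST(E) = { 'e', 'f', 'num' }

To compute FIRST(E e), process the symbols left to right:
Symbol E is a non-terminal. Add FIRST(E) \ {ε} = { 'e', 'f', 'num' }
E is not nullable (ε ∉ FIRST(E)), so stop here.
FIRST(E e) = { 'e', 'f', 'num' }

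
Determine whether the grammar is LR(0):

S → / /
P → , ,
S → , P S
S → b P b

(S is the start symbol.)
Augment with S' → S and build the canonical LR(0) collection (I0 = CLOSURE({[S' → . S]}), then GOTO on every symbol after a dot until no new states appear). It has 12 states:
  I0: { [S → . , P S], [S → . / /], [S → . b P b], [S' → . S] }  — shift
  I1: { [P → . , ,], [S → , . P S] }  — shift
  I2: { [S → / . /] }  — shift
  I3: { [S' → S .] }  — accept
  I4: { [P → . , ,], [S → b . P b] }  — shift
  I5: { [P → , . ,] }  — shift
  I6: { [S → b P . b] }  — shift
  I7: { [S → b P b .] }  — reduce
  I8: { [P → , , .] }  — reduce
  I9: { [S → / / .] }  — reduce
  I10: { [S → , P . S], [S → . , P S], [S → . / /], [S → . b P b] }  — shift
  I11: { [S → , P S .] }  — reduce

Every state is either a pure shift/goto state or contains exactly one complete item and nothing to shift — no conflicts. The grammar is LR(0).

Answer: Yes, the grammar is LR(0)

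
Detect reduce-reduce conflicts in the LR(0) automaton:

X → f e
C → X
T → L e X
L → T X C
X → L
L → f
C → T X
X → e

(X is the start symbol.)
Augment with X' → X and build the canonical LR(0) collection (I0 = CLOSURE({[X' → . X]}), then GOTO on every symbol after a dot until no new states appear). It has 14 states:
  I0: { [L → . T X C], [L → . f], [T → . L e X], [X → . L], [X → . e], [X → . f e], [X' → . X] }  — shift
  I1: { [T → L . e X], [X → L .] }  — shift, reduce
  I2: { [L → . T X C], [L → . f], [L → T . X C], [T → . L e X], [X → . L], [X → . e], [X → . f e] }  — shift
  I3: { [X' → X .] }  — accept
  I4: { [X → e .] }  — reduce
  I5: { [L → f .], [X → f . e] }  — shift, reduce
  I6: { [X → f e .] }  — reduce
  I7: { [C → . T X], [C → . X], [L → . T X C], [L → . f], [L → T X . C], [T → . L e X], [X → . L], [X → . e], [X → . f e] }  — shift
  I8: { [L → T X C .] }  — reduce
  I9: { [C → T . X], [L → . T X C], [L → . f], [L → T . X C], [T → . L e X], [X → . L], [X → . e], [X → . f e] }  — shift
  I10: { [C → X .] }  — reduce
  I11: { [C → . T X], [C → . X], [C → T X .], [L → . T X C], [L → . f], [L → T X . C], [T → . L e X], [X → . L], [X → . e], [X → . f e] }  — shift, reduce
  I12: { [L → . T X C], [L → . f], [T → . L e X], [T → L e . X], [X → . L], [X → . e], [X → . f e] }  — shift
  I13: { [T → L e X .] }  — reduce

No state contains more than one complete item.

Answer: No reduce-reduce conflicts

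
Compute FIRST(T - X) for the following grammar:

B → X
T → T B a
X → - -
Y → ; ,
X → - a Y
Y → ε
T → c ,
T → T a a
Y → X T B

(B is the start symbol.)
{ 'c' }

FIRST sets of the non-terminals involved (from the grammar, by fixed-point iteration):
  FIRST(T) = { 'c' }

To compute FIRST(T - X), process the symbols left to right:
Symbol T is a non-terminal. Add FIRST(T) \ {ε} = { 'c' }
T is not nullable (ε ∉ FIRST(T)), so stop here.
FIRST(T - X) = { 'c' }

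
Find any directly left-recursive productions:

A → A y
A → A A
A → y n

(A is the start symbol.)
Direct left recursion occurs when N → N α for some non-terminal N (the right-hand side begins with the left-hand side itself).

A → A y: LEFT RECURSIVE (starts with A)
A → A A: LEFT RECURSIVE (starts with A)
A → y n: starts with y

The grammar has direct left recursion on: A.

Answer: Yes, A is left-recursive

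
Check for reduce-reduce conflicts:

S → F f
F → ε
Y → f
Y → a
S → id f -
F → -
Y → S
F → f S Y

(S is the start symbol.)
A reduce-reduce conflict occurs when an LR(0) state has two complete items [A → α .] and [B → β .] — both call for a reduction, and with no lookahead the parser cannot choose between them.

Augment with S' → S and build the canonical LR(0) collection (I0 = CLOSURE({[S' → . S]}), then GOTO on every symbol after a dot until no new states appear). It has 14 states:
  I0: { [F → . -], [F → . f S Y], [F → .], [S → . F f], [S → . id f -], [S' → . S] }  — shift, reduce
  I1: { [F → - .] }  — reduce
  I2: { [S → F . f] }  — shift
  I3: { [S' → S .] }  — accept
  I4: { [F → . -], [F → . f S Y], [F → .], [F → f . S Y], [S → . F f], [S → . id f -] }  — shift, reduce
  I5: { [S → id . f -] }  — shift
  I6: { [S → id f . -] }  — shift
  I7: { [S → id f - .] }  — reduce
  I8: { [F → . -], [F → . f S Y], [F → .], [F → f S . Y], [S → . F f], [S → . id f -], [Y → . S], [Y → . a], [Y → . f] }  — shift, reduce
  I9: { [Y → S .] }  — reduce
  I10: { [F → f S Y .] }  — reduce
  I11: { [Y → a .] }  — reduce
  I12: { [F → . -], [F → . f S Y], [F → .], [F → f . S Y], [S → . F f], [S → . id f -], [Y → f .] }  — shift, 2 reduces
  I13: { [S → F f .] }  — reduce

I12 contains complete items [F → .], [Y → f .] — reduce-reduce conflict.

Answer: Yes — I12: [F → .] vs [Y → f .]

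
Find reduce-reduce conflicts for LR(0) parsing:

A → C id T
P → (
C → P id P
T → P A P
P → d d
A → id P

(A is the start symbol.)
No reduce-reduce conflicts

Augment with A' → A and build the canonical LR(0) collection (I0 = CLOSURE({[A' → . A]}), then GOTO on every symbol after a dot until no new states appear). It has 16 states:
  I0: { [A → . C id T], [A → . id P], [A' → . A], [C → . P id P], [P → . (], [P → . d d] }  — shift
  I1: { [P → ( .] }  — reduce
  I2: { [A' → A .] }  — accept
  I3: { [A → C . id T] }  — shift
  I4: { [C → P . id P] }  — shift
  I5: { [P → d . d] }  — shift
  I6: { [A → id . P], [P → . (], [P → . d d] }  — shift
  I7: { [A → id P .] }  — reduce
  I8: { [P → d d .] }  — reduce
  I9: { [C → P id . P], [P → . (], [P → . d d] }  — shift
  I10: { [C → P id P .] }  — reduce
  I11: { [A → C id . T], [P → . (], [P → . d d], [T → . P A P] }  — shift
  I12: { [A → . C id T], [A → . id P], [C → . P id P], [P → . (], [P → . d d], [T → P . A P] }  — shift
  I13: { [A → C id T .] }  — reduce
  I14: { [P → . (], [P → . d d], [T → P A . P] }  — shift
  I15: { [T → P A P .] }  — reduce

No state contains more than one complete item.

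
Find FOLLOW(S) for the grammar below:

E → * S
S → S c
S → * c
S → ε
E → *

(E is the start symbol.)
{ $, 'c' }

To compute FOLLOW(S), find every occurrence of S on a right-hand side N → α S β: add FIRST(β) \ {ε}, and if β is empty or nullable also add FOLLOW(N). Iterate to a fixed point.

In E → * S: S is at the end, add FOLLOW(E)
In S → S c: S is followed by c, add FIRST(c) \ {ε} = { 'c' }

The FOLLOW sets referred to above (computed the same way, to a fixed point):
  FOLLOW(E) = { $ }

Taking the union: FOLLOW(S) = { $, 'c' }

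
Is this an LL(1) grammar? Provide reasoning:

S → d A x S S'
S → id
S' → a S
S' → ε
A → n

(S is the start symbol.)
Relevant sets:
  FOLLOW(S') = { $, 'a' }

For S:
  PREDICT(S → d A x S S') = { 'd' }
  PREDICT(S → id) = { 'id' }
For S':
  PREDICT(S' → a S) = { 'a' }
  PREDICT(S' → ε) = { $, 'a' }
A has a single production, so nothing to check there.

Conflict found: Predict set conflict for S': { 'a' }
The grammar is NOT LL(1).

Answer: No. Predict set conflict for S': { 'a' }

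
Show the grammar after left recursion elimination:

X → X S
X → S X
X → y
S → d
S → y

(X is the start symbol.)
X is directly left-recursive. The standard transformation for
  A → A α₁ | ... | A α_m | β₁ | ... | β_n
is
  A  → β₁ A' | ... | β_n A'
  A' → α₁ A' | ... | α_m A' | ε

X → S X becomes X → S X X'
X → y becomes X → y X'
X → X S becomes X' → S X'
Add X' → ε

Productions for other non-terminals are unchanged:
  S → d
  S → y

Resulting grammar:
X → S X X'
X → y X'
X' → S X'
X' → ε
S → d
S → y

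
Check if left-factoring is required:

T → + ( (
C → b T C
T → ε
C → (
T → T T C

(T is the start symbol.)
No, left-factoring is not needed

Left-factoring is needed when two productions for the same non-terminal
share a common prefix on the right-hand side.

Productions for T:
  T → + ( (
  T → ε
  T → T T C
Productions for C:
  C → b T C
  C → (

No common prefixes found.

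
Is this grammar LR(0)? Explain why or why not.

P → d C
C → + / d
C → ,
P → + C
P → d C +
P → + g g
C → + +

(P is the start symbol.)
No. Shift-reduce conflict between [P → d C .] and [P → d C . +]

A grammar is LR(0) if no state in the canonical LR(0) collection has:
  - both a shift item (dot before a terminal) and a complete item (shift-reduce conflict), or
  - two or more complete items (reduce-reduce conflict; the accept item [P' → P .] counts as a complete item here).

Augment with P' → P and build the canonical LR(0) collection (I0 = CLOSURE({[P' → . P]}), then GOTO on every symbol after a dot until no new states appear). It has 14 states:
  I0: { [P → . + C], [P → . + g g], [P → . d C +], [P → . d C], [P' → . P] }  — shift
  I1: { [C → . + +], [C → . + / d], [C → . ,], [P → + . C], [P → + . g g] }  — shift
  I2: { [P' → P .] }  — accept
  I3: { [C → . + +], [C → . + / d], [C → . ,], [P → d . C +], [P → d . C] }  — shift
  I4: { [C → + . +], [C → + . / d] }  — shift
  I5: { [C → , .] }  — reduce
  I6: { [P → d C . +], [P → d C .] }  — shift, reduce
  I7: { [P → d C + .] }  — reduce
  I8: { [C → + + .] }  — reduce
  I9: { [C → + / . d] }  — shift
  I10: { [C → + / d .] }  — reduce
  I11: { [P → + C .] }  — reduce
  I12: { [P → + g . g] }  — shift
  I13: { [P → + g g .] }  — reduce

Conflict in state I6:
  Shift-reduce conflict between [P → d C .] and [P → d C . +]
So the grammar is NOT LR(0).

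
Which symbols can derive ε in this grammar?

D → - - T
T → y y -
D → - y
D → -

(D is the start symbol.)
None

A non-terminal is nullable if it can derive ε (the empty string): either it has an ε-production, or it has a production whose right-hand side consists entirely of nullable non-terminals.

There are no ε-productions, so no non-terminal can derive ε.
No non-terminals are nullable.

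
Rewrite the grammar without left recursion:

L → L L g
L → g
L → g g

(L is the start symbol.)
L is directly left-recursive. The standard transformation for
  A → A α₁ | ... | A α_m | β₁ | ... | β_n
is
  A  → β₁ A' | ... | β_n A'
  A' → α₁ A' | ... | α_m A' | ε

L → g becomes L → g L'
L → g g becomes L → g g L'
L → L L g becomes L' → L g L'
Add L' → ε

Resulting grammar:
L → g L'
L → g g L'
L' → L g L'
L' → ε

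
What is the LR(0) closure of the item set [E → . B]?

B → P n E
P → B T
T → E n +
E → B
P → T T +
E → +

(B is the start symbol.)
To compute CLOSURE, for each item [A → α.Bβ] where B is a non-terminal, add [B → .γ] for all productions B → γ; repeat for the newly added items until nothing changes.

Start with: [E → . B]
  [E → . B] has the dot before B: add [B → . P n E]
  [B → . P n E] has the dot before P: add [P → . B T], [P → . T T +]
  [P → . T T +] has the dot before T: add [T → . E n +]
  [T → . E n +] has the dot before E: add [E → . +]
No further items can be added.

CLOSURE = { [B → . P n E], [E → . +], [E → . B], [P → . B T], [P → . T T +], [T → . E n +] }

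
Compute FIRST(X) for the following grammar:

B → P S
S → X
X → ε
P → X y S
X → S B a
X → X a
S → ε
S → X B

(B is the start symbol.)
To compute FIRST(X), examine every production with X on the left-hand side, reading each right-hand side left to right until a non-nullable symbol is reached.

FIRST sets of the other non-terminals involved (by the same procedure, iterated to a fixed point):
  FIRST(S) = { 'a', 'y', ε }
  FIRST(B) = { 'a', 'y' }

From X → ε:
  - ε-production, so ε ∈ FIRST(X)
From X → S B a:
  - S is a non-terminal: add FIRST(S) \ {ε} = { 'a', 'y' }
    S is nullable, so continue to the next symbol
  - B is a non-terminal: add FIRST(B) \ {ε} = { 'a', 'y' }
    B is not nullable, so stop
From X → X a:
  - X is the symbol being defined: contributes nothing new
    X is nullable, so continue to the next symbol
  - a is a terminal: add 'a' and stop

Collecting: FIRST(X) = { 'a', 'y', ε }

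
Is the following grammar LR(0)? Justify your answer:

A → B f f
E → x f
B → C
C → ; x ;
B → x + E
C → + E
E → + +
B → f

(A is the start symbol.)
Yes, the grammar is LR(0)

Augment with A' → A and build the canonical LR(0) collection (I0 = CLOSURE({[A' → . A]}), then GOTO on every symbol after a dot until no new states appear). It has 19 states:
  I0: { [A → . B f f], [A' → . A], [B → . C], [B → . f], [B → . x + E], [C → . + E], [C → . ; x ;] }  — shift
  I1: { [C → + . E], [E → . + +], [E → . x f] }  — shift
  I2: { [C → ; . x ;] }  — shift
  I3: { [A' → A .] }  — accept
  I4: { [A → B . f f] }  — shift
  I5: { [B → C .] }  — reduce
  I6: { [B → f .] }  — reduce
  I7: { [B → x . + E] }  — shift
  I8: { [B → x + . E], [E → . + +], [E → . x f] }  — shift
  I9: { [E → + . +] }  — shift
  I10: { [B → x + E .] }  — reduce
  I11: { [E → x . f] }  — shift
  I12: { [E → x f .] }  — reduce
  I13: { [E → + + .] }  — reduce
  I14: { [A → B f . f] }  — shift
  I15: { [A → B f f .] }  — reduce
  I16: { [C → ; x . ;] }  — shift
  I17: { [C → ; x ; .] }  — reduce
  I18: { [C → + E .] }  — reduce

Every state is either a pure shift/goto state or contains exactly one complete item and nothing to shift — no conflicts. The grammar is LR(0).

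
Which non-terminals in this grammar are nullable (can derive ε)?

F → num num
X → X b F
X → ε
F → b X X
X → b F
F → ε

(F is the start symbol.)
A non-terminal is nullable if it can derive ε (the empty string): either it has an ε-production, or it has a production whose right-hand side consists entirely of nullable non-terminals.

ε-productions: X → ε, F → ε
So X, F are immediately nullable.
Every non-terminal is now nullable.
Nullable = { 'F', 'X' }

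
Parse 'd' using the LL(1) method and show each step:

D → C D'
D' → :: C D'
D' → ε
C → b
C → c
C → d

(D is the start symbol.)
Stack is shown with the top on the left.

Stack   Input  Action
---------------------
D $     d $    output D → C D'
C D' $  d $    output C → d
d D' $  d $    match 'd'
D' $    $      output D' → ε
$       $      accept

The string is accepted.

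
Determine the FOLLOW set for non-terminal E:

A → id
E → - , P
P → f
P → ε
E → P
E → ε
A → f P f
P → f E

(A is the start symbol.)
To compute FOLLOW(E), find every occurrence of E on a right-hand side N → α E β: add FIRST(β) \ {ε}, and if β is empty or nullable also add FOLLOW(N). Iterate to a fixed point.

In P → f E: E is at the end, add FOLLOW(P)

The FOLLOW sets referred to above (computed the same way, to a fixed point):
  FOLLOW(P) = { 'f' }

Taking the union: FOLLOW(E) = { 'f' }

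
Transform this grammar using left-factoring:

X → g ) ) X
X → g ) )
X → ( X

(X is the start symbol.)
X → g ) ) X'
X' → X
X' → ε
X → ( X

Left-factoring transforms A → αβ₁ | αβ₂ into A → αA' and A' → β₁ | β₂
(α is the longest common prefix among the alternatives). Repeat until
no nonterminal has two alternatives with a common prefix.

Round 1: X has alternatives sharing prefix 'g ) )'. Introduce X': X → g ) ) X'
  Add: X' → X
  Add: X' → ε

No remaining common prefixes — done.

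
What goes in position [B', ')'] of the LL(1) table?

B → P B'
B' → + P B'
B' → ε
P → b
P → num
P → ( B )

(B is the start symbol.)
To find M[B', ')'], we find productions for B' where ')' is in the predict set (PREDICT(N → α) = (FIRST(α) \ {ε}) ∪ (FOLLOW(N) if α ⇒* ε)).

Relevant sets:
  FOLLOW(B') = { $, ')' }

B' → + P B': PREDICT = { '+' }
B' → ε: PREDICT = { $, ')' }
  ')' is in predict set, so this production goes in M[B', ')']

M[B', ')'] = B' → ε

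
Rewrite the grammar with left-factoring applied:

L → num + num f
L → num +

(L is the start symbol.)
Left-factoring transforms A → αβ₁ | αβ₂ into A → αA' and A' → β₁ | β₂
(α is the longest common prefix among the alternatives). Repeat until
no nonterminal has two alternatives with a common prefix.

Round 1: L has alternatives sharing prefix 'num +'. Introduce L': L → num + L'
  Add: L' → num f
  Add: L' → ε

No remaining common prefixes — done.

Resulting grammar:
L → num + L'
L' → num f
L' → ε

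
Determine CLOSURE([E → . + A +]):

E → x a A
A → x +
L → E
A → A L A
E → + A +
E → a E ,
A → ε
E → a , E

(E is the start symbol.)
To compute CLOSURE, for each item [A → α.Bβ] where B is a non-terminal, add [B → .γ] for all productions B → γ; repeat for the newly added items until nothing changes.

Start with: [E → . + A +]
The dot precedes the terminal '+', so nothing is added.

CLOSURE = { [E → . + A +] }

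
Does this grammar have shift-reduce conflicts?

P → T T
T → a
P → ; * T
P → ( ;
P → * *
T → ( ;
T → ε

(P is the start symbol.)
Yes — I0: [T → .] vs [P → . ( ;]; I5: [T → .] vs [T → . ( ;]; I10: [T → .] vs [T → . ( ;]

A shift-reduce conflict occurs when an LR(0) state has both:
  - a complete (reduce) item [A → α .] (dot at the end), and
  - a shift item [B → β . c γ] (dot before a terminal).

Augment with P' → P and build the canonical LR(0) collection (I0 = CLOSURE({[P' → . P]}), then GOTO on every symbol after a dot until no new states appear). It has 14 states:
  I0: { [P → . ( ;], [P → . * *], [P → . ; * T], [P → . T T], [P' → . P], [T → . ( ;], [T → . a], [T → .] }  — shift, reduce
  I1: { [P → ( . ;], [T → ( . ;] }  — shift
  I2: { [P → * . *] }  — shift
  I3: { [P → ; . * T] }  — shift
  I4: { [P' → P .] }  — accept
  I5: { [P → T . T], [T → . ( ;], [T → . a], [T → .] }  — shift, reduce
  I6: { [T → a .] }  — reduce
  I7: { [T → ( . ;] }  — shift
  I8: { [P → T T .] }  — reduce
  I9: { [T → ( ; .] }  — reduce
  I10: { [P → ; * . T], [T → . ( ;], [T → . a], [T → .] }  — shift, reduce
  I11: { [P → ; * T .] }  — reduce
  I12: { [P → * * .] }  — reduce
  I13: { [P → ( ; .], [T → ( ; .] }  — 2 reduces

I0 contains reduce item [T → .] and shift items [P → . ( ;], [P → . * *], [P → . ; * T], [T → . ( ;], [T → . a] — shift-reduce conflict.
I5 contains reduce item [T → .] and shift items [T → . ( ;], [T → . a] — shift-reduce conflict.
I10 contains reduce item [T → .] and shift items [T → . ( ;], [T → . a] — shift-reduce conflict.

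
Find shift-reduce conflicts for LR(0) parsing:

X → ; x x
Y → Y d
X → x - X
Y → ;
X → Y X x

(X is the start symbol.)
Yes — I1: [Y → ; .] vs [X → ; . x x]

Augment with X' → X and build the canonical LR(0) collection (I0 = CLOSURE({[X' → . X]}), then GOTO on every symbol after a dot until no new states appear). It has 12 states:
  I0: { [X → . ; x x], [X → . Y X x], [X → . x - X], [X' → . X], [Y → . ;], [Y → . Y d] }  — shift
  I1: { [X → ; . x x], [Y → ; .] }  — shift, reduce
  I2: { [X' → X .] }  — accept
  I3: { [X → . ; x x], [X → . Y X x], [X → . x - X], [X → Y . X x], [Y → . ;], [Y → . Y d], [Y → Y . d] }  — shift
  I4: { [X → x . - X] }  — shift
  I5: { [X → . ; x x], [X → . Y X x], [X → . x - X], [X → x - . X], [Y → . ;], [Y → . Y d] }  — shift
  I6: { [X → x - X .] }  — reduce
  I7: { [X → Y X . x] }  — shift
  I8: { [Y → Y d .] }  — reduce
  I9: { [X → Y X x .] }  — reduce
  I10: { [X → ; x . x] }  — shift
  I11: { [X → ; x x .] }  — reduce

I1 contains reduce item [Y → ; .] and shift item [X → ; . x x] — shift-reduce conflict.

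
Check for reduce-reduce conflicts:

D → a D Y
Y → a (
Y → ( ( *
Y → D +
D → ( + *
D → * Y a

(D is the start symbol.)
No reduce-reduce conflicts

Augment with D' → D and build the canonical LR(0) collection (I0 = CLOSURE({[D' → . D]}), then GOTO on every symbol after a dot until no new states appear). It has 18 states:
  I0: { [D → . ( + *], [D → . * Y a], [D → . a D Y], [D' → . D] }  — shift
  I1: { [D → ( . + *] }  — shift
  I2: { [D → * . Y a], [D → . ( + *], [D → . * Y a], [D → . a D Y], [Y → . ( ( *], [Y → . D +], [Y → . a (] }  — shift
  I3: { [D' → D .] }  — accept
  I4: { [D → . ( + *], [D → . * Y a], [D → . a D Y], [D → a . D Y] }  — shift
  I5: { [D → . ( + *], [D → . * Y a], [D → . a D Y], [D → a D . Y], [Y → . ( ( *], [Y → . D +], [Y → . a (] }  — shift
  I6: { [D → ( . + *], [Y → ( . ( *] }  — shift
  I7: { [Y → D . +] }  — shift
  I8: { [D → a D Y .] }  — reduce
  I9: { [D → . ( + *], [D → . * Y a], [D → . a D Y], [D → a . D Y], [Y → a . (] }  — shift
  I10: { [D → ( . + *], [Y → a ( .] }  — shift, reduce
  I11: { [D → ( + . *] }  — shift
  I12: { [D → ( + * .] }  — reduce
  I13: { [Y → D + .] }  — reduce
  I14: { [Y → ( ( . *] }  — shift
  I15: { [Y → ( ( * .] }  — reduce
  I16: { [D → * Y . a] }  — shift
  I17: { [D → * Y a .] }  — reduce

No state contains more than one complete item.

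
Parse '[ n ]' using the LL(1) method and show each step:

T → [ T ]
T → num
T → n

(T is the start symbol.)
LL(1) parsing maintains a stack (initially the start symbol over $) and the input. At each step: if the stack top is a terminal, match it against the current input token; if it is a non-terminal N, replace it with the RHS of M[N, lookahead] (the unique production whose predict set contains the lookahead).

Stack is shown with the top on the left.

Stack    Input    Action
------------------------
T $      [ n ] $  output T → [ T ]
[ T ] $  [ n ] $  match '['
T ] $    n ] $    output T → n
n ] $    n ] $    match 'n'
] $      ] $      match ']'
$        $        accept

The string is accepted.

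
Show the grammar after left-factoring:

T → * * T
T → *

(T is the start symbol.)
T → * T'
T' → * T
T' → ε

Left-factoring transforms A → αβ₁ | αβ₂ into A → αA' and A' → β₁ | β₂
(α is the longest common prefix among the alternatives). Repeat until
no nonterminal has two alternatives with a common prefix.

Round 1: T has alternatives sharing prefix '*'. Introduce T': T → * T'
  Add: T' → * T
  Add: T' → ε

No remaining common prefixes — done.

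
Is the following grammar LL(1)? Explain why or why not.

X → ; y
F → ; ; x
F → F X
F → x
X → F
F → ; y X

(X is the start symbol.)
A grammar is LL(1) if for each non-terminal N with multiple productions, the predict sets of those productions are pairwise disjoint, where PREDICT(N → α) = (FIRST(α) \ {ε}) ∪ (FOLLOW(N) if α ⇒* ε).

Relevant sets:
  FIRST(F) = { ';', 'x' }

For X:
  PREDICT(X → ';' y) = { ';' }
  PREDICT(X → F) = { ';', 'x' }
For F:
  PREDICT(F → ';' ';' x) = { ';' }
  PREDICT(F → F X) = { ';', 'x' }
  PREDICT(F → x) = { 'x' }
  PREDICT(F → ';' y X) = { ';' }

Conflict found: Predict set conflict for X: { ';' }
The grammar is NOT LL(1).

Answer: No. Predict set conflict for X: { ';' }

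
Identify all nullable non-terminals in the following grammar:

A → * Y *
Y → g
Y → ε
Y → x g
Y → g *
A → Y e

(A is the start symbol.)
ε-productions: Y → ε
So Y is immediately nullable.
No further non-terminal can be added: every production for the remaining non-terminals contains a terminal or a non-nullable non-terminal.
Nullable = { 'Y' }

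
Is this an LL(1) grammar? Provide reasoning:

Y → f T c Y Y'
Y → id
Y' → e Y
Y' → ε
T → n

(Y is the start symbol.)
A grammar is LL(1) if for each non-terminal N with multiple productions, the predict sets of those productions are pairwise disjoint, where PREDICT(N → α) = (FIRST(α) \ {ε}) ∪ (FOLLOW(N) if α ⇒* ε).

Relevant sets:
  FOLLOW(Y') = { $, 'e' }

For Y:
  PREDICT(Y → f T c Y Y') = { 'f' }
  PREDICT(Y → id) = { 'id' }
For Y':
  PREDICT(Y' → e Y) = { 'e' }
  PREDICT(Y' → ε) = { $, 'e' }
T has a single production, so nothing to check there.

Conflict found: Predict set conflict for Y': { 'e' }
The grammar is NOT LL(1).

Answer: No. Predict set conflict for Y': { 'e' }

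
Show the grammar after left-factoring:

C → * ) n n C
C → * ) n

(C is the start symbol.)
C → * ) n C'
C' → n C
C' → ε

Left-factoring transforms A → αβ₁ | αβ₂ into A → αA' and A' → β₁ | β₂
(α is the longest common prefix among the alternatives). Repeat until
no nonterminal has two alternatives with a common prefix.

Round 1: C has alternatives sharing prefix '* ) n'. Introduce C': C → * ) n C'
  Add: C' → n C
  Add: C' → ε

No remaining common prefixes — done.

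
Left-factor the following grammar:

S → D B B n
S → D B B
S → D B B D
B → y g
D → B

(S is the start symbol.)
S → D B B S'
S' → n
S' → ε
S' → D
B → y g
D → B

Left-factoring transforms A → αβ₁ | αβ₂ into A → αA' and A' → β₁ | β₂
(α is the longest common prefix among the alternatives). Repeat until
no nonterminal has two alternatives with a common prefix.

Round 1: S has alternatives sharing prefix 'D B B'. Introduce S': S → D B B S'
  Add: S' → n
  Add: S' → ε
  Add: S' → D

No remaining common prefixes — done.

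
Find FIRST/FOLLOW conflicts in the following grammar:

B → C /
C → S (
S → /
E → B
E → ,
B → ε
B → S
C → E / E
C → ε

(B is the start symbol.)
Yes. B → C '/' with FOLLOW(B) on { '/' }; B → S with FOLLOW(B) on { '/' }; C → S '(' with FOLLOW(C) on { '/' }; C → E '/' E with FOLLOW(C) on { '/' }

A FIRST/FOLLOW conflict occurs when a non-terminal N has a nullable alternative N → β (β ⇒* ε) and another alternative N → α with FIRST(α) ∩ FOLLOW(N) ≠ ∅: on such a lookahead the parser cannot decide between expanding α and letting N vanish via β.

Nullable non-terminals: B, C, E.
FIRST sets used below: FIRST(C) = { ',', '/', ε }, FIRST(S) = { '/' }, FIRST(E) = { ',', '/', ε }, FIRST(B) = { ',', '/', ε }

B: nullable alternative(s) B → ε; FOLLOW(B) = { $, '/' }
  B → C /: FIRST \ {ε} = { ',', '/' } — overlaps FOLLOW(B) on { '/' }: CONFLICT
  B → ε: FIRST \ {ε} = { } — this is the only nullable alternative, skip
  B → S: FIRST \ {ε} = { '/' } — overlaps FOLLOW(B) on { '/' }: CONFLICT

C: nullable alternative(s) C → ε; FOLLOW(C) = { '/' }
  C → S (: FIRST \ {ε} = { '/' } — overlaps FOLLOW(C) on { '/' }: CONFLICT
  C → E / E: FIRST \ {ε} = { ',', '/' } — overlaps FOLLOW(C) on { '/' }: CONFLICT
  C → ε: FIRST \ {ε} = { } — this is the only nullable alternative, skip

E: nullable alternative(s) E → B; FOLLOW(E) = { '/' }
  E → B: FIRST \ {ε} = { ',', '/' } — this is the only nullable alternative, skip
  E → ,: FIRST \ {ε} = { ',' } — disjoint from FOLLOW(E)

S has no nullable alternative, so no FIRST/FOLLOW check is needed there.

So the grammar has 4 FIRST/FOLLOW conflicts (marked CONFLICT above).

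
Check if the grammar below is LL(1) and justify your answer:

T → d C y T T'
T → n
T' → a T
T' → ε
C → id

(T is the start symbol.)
No. Predict set conflict for T': { 'a' }

Relevant sets:
  FOLLOW(T') = { $, 'a' }

For T:
  PREDICT(T → d C y T T') = { 'd' }
  PREDICT(T → n) = { 'n' }
For T':
  PREDICT(T' → a T) = { 'a' }
  PREDICT(T' → ε) = { $, 'a' }
C has a single production, so nothing to check there.

Conflict found: Predict set conflict for T': { 'a' }
The grammar is NOT LL(1).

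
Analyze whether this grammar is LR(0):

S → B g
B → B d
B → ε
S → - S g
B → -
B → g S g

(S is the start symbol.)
No. Shift-reduce conflict between [B → .] and [B → . -]

Augment with S' → S and build the canonical LR(0) collection (I0 = CLOSURE({[S' → . S]}), then GOTO on every symbol after a dot until no new states appear). It has 11 states:
  I0: { [B → . -], [B → . B d], [B → . g S g], [B → .], [S → . - S g], [S → . B g], [S' → . S] }  — shift, reduce
  I1: { [B → - .], [B → . -], [B → . B d], [B → . g S g], [B → .], [S → - . S g], [S → . - S g], [S → . B g] }  — shift, 2 reduces
  I2: { [B → B . d], [S → B . g] }  — shift
  I3: { [S' → S .] }  — accept
  I4: { [B → . -], [B → . B d], [B → . g S g], [B → .], [B → g . S g], [S → . - S g], [S → . B g] }  — shift, reduce
  I5: { [B → g S . g] }  — shift
  I6: { [B → g S g .] }  — reduce
  I7: { [B → B d .] }  — reduce
  I8: { [S → B g .] }  — reduce
  I9: { [S → - S . g] }  — shift
  I10: { [S → - S g .] }  — reduce

Conflict in state I0:
  Shift-reduce conflict between [B → .] and [B → . -]
So the grammar is NOT LR(0).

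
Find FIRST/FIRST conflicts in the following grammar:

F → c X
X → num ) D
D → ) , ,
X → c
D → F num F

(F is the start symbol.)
FIRST sets of the non-terminals at (or reachable through a nullable prefix from) the front of some alternative:
  FIRST(F) = { 'c' }

Productions for X:
  X → num ) D: FIRST = { 'num' }
  X → c: FIRST = { 'c' }
Productions for D:
  D → ) , ,: FIRST = { ')' }
  D → F num F: FIRST = { 'c' }
F has only one production, so no FIRST/FIRST conflict is possible there.

All alternatives of each non-terminal have pairwise disjoint FIRST sets.

Answer: No FIRST/FIRST conflicts.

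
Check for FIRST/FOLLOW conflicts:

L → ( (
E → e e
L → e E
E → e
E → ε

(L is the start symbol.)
No FIRST/FOLLOW conflicts.

Nullable non-terminals: E.

E: nullable alternative(s) E → ε; FOLLOW(E) = { $ }
  E → e e: FIRST \ {ε} = { 'e' } — disjoint from FOLLOW(E)
  E → e: FIRST \ {ε} = { 'e' } — disjoint from FOLLOW(E)
  E → ε: FIRST \ {ε} = { } — this is the only nullable alternative, skip

L has no nullable alternative, so no FIRST/FOLLOW check is needed there.

No FIRST/FOLLOW conflicts found.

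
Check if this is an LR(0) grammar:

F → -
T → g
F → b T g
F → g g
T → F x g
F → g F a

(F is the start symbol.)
No. Shift-reduce conflict between [F → g g .] and [F → . -]

Augment with F' → F and build the canonical LR(0) collection (I0 = CLOSURE({[F' → . F]}), then GOTO on every symbol after a dot until no new states appear). It has 14 states:
  I0: { [F → . -], [F → . b T g], [F → . g F a], [F → . g g], [F' → . F] }  — shift
  I1: { [F → - .] }  — reduce
  I2: { [F' → F .] }  — accept
  I3: { [F → . -], [F → . b T g], [F → . g F a], [F → . g g], [F → b . T g], [T → . F x g], [T → . g] }  — shift
  I4: { [F → . -], [F → . b T g], [F → . g F a], [F → . g g], [F → g . F a], [F → g . g] }  — shift
  I5: { [F → g F . a] }  — shift
  I6: { [F → . -], [F → . b T g], [F → . g F a], [F → . g g], [F → g . F a], [F → g . g], [F → g g .] }  — shift, reduce
  I7: { [F → g F a .] }  — reduce
  I8: { [T → F . x g] }  — shift
  I9: { [F → b T . g] }  — shift
  I10: { [F → . -], [F → . b T g], [F → . g F a], [F → . g g], [F → g . F a], [F → g . g], [T → g .] }  — shift, reduce
  I11: { [F → b T g .] }  — reduce
  I12: { [T → F x . g] }  — shift
  I13: { [T → F x g .] }  — reduce

Conflict in state I6:
  Shift-reduce conflict between [F → g g .] and [F → . -]
So the grammar is NOT LR(0).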